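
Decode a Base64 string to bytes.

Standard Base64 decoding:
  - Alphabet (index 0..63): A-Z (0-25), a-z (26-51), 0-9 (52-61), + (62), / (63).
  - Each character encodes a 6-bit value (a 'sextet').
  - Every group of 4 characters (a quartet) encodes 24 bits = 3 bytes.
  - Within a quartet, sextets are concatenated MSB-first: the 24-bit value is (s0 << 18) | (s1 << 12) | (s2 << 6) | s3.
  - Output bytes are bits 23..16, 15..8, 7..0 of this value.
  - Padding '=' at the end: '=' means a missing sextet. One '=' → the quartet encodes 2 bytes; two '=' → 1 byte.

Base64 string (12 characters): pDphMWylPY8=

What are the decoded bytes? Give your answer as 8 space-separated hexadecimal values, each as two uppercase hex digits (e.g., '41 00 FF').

After char 0 ('p'=41): chars_in_quartet=1 acc=0x29 bytes_emitted=0
After char 1 ('D'=3): chars_in_quartet=2 acc=0xA43 bytes_emitted=0
After char 2 ('p'=41): chars_in_quartet=3 acc=0x290E9 bytes_emitted=0
After char 3 ('h'=33): chars_in_quartet=4 acc=0xA43A61 -> emit A4 3A 61, reset; bytes_emitted=3
After char 4 ('M'=12): chars_in_quartet=1 acc=0xC bytes_emitted=3
After char 5 ('W'=22): chars_in_quartet=2 acc=0x316 bytes_emitted=3
After char 6 ('y'=50): chars_in_quartet=3 acc=0xC5B2 bytes_emitted=3
After char 7 ('l'=37): chars_in_quartet=4 acc=0x316CA5 -> emit 31 6C A5, reset; bytes_emitted=6
After char 8 ('P'=15): chars_in_quartet=1 acc=0xF bytes_emitted=6
After char 9 ('Y'=24): chars_in_quartet=2 acc=0x3D8 bytes_emitted=6
After char 10 ('8'=60): chars_in_quartet=3 acc=0xF63C bytes_emitted=6
Padding '=': partial quartet acc=0xF63C -> emit 3D 8F; bytes_emitted=8

Answer: A4 3A 61 31 6C A5 3D 8F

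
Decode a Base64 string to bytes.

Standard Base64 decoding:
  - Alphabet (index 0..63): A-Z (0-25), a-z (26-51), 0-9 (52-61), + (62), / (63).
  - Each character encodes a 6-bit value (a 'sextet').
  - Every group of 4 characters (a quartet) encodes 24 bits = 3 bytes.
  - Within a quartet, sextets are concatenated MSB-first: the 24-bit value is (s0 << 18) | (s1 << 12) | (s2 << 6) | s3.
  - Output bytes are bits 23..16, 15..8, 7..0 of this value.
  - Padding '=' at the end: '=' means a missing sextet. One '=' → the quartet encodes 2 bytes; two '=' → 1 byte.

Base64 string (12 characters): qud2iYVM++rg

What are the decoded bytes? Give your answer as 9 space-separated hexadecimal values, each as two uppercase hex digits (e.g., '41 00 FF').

After char 0 ('q'=42): chars_in_quartet=1 acc=0x2A bytes_emitted=0
After char 1 ('u'=46): chars_in_quartet=2 acc=0xAAE bytes_emitted=0
After char 2 ('d'=29): chars_in_quartet=3 acc=0x2AB9D bytes_emitted=0
After char 3 ('2'=54): chars_in_quartet=4 acc=0xAAE776 -> emit AA E7 76, reset; bytes_emitted=3
After char 4 ('i'=34): chars_in_quartet=1 acc=0x22 bytes_emitted=3
After char 5 ('Y'=24): chars_in_quartet=2 acc=0x898 bytes_emitted=3
After char 6 ('V'=21): chars_in_quartet=3 acc=0x22615 bytes_emitted=3
After char 7 ('M'=12): chars_in_quartet=4 acc=0x89854C -> emit 89 85 4C, reset; bytes_emitted=6
After char 8 ('+'=62): chars_in_quartet=1 acc=0x3E bytes_emitted=6
After char 9 ('+'=62): chars_in_quartet=2 acc=0xFBE bytes_emitted=6
After char 10 ('r'=43): chars_in_quartet=3 acc=0x3EFAB bytes_emitted=6
After char 11 ('g'=32): chars_in_quartet=4 acc=0xFBEAE0 -> emit FB EA E0, reset; bytes_emitted=9

Answer: AA E7 76 89 85 4C FB EA E0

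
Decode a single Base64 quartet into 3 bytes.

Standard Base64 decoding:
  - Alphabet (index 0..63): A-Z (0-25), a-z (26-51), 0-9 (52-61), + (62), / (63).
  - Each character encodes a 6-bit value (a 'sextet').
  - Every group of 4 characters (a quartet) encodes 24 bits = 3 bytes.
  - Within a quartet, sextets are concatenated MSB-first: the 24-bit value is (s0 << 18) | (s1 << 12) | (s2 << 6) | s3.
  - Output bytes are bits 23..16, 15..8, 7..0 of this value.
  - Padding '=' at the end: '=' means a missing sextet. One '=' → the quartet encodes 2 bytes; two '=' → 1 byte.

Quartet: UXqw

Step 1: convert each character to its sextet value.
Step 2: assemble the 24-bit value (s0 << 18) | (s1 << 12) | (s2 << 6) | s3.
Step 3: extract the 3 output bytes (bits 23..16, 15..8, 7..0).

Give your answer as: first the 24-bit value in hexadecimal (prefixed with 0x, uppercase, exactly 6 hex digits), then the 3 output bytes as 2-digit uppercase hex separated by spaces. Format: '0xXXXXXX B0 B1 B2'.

Sextets: U=20, X=23, q=42, w=48
24-bit: (20<<18) | (23<<12) | (42<<6) | 48
      = 0x500000 | 0x017000 | 0x000A80 | 0x000030
      = 0x517AB0
Bytes: (v>>16)&0xFF=51, (v>>8)&0xFF=7A, v&0xFF=B0

Answer: 0x517AB0 51 7A B0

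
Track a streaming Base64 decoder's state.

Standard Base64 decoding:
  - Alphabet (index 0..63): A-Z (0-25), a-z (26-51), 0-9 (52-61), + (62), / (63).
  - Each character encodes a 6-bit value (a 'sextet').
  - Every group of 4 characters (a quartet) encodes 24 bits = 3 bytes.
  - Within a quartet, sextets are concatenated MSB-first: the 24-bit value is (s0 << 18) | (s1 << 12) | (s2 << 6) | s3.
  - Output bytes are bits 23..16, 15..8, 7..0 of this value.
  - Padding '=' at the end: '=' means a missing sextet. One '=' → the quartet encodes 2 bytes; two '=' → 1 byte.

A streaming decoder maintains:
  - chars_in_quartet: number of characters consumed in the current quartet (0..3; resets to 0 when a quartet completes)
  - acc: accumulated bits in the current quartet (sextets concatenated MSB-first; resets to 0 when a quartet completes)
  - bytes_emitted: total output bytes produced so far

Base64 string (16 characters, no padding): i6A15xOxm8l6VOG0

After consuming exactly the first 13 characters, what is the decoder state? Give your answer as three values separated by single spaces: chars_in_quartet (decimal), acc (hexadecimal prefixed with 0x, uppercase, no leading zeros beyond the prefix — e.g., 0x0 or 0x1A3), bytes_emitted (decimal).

After char 0 ('i'=34): chars_in_quartet=1 acc=0x22 bytes_emitted=0
After char 1 ('6'=58): chars_in_quartet=2 acc=0x8BA bytes_emitted=0
After char 2 ('A'=0): chars_in_quartet=3 acc=0x22E80 bytes_emitted=0
After char 3 ('1'=53): chars_in_quartet=4 acc=0x8BA035 -> emit 8B A0 35, reset; bytes_emitted=3
After char 4 ('5'=57): chars_in_quartet=1 acc=0x39 bytes_emitted=3
After char 5 ('x'=49): chars_in_quartet=2 acc=0xE71 bytes_emitted=3
After char 6 ('O'=14): chars_in_quartet=3 acc=0x39C4E bytes_emitted=3
After char 7 ('x'=49): chars_in_quartet=4 acc=0xE713B1 -> emit E7 13 B1, reset; bytes_emitted=6
After char 8 ('m'=38): chars_in_quartet=1 acc=0x26 bytes_emitted=6
After char 9 ('8'=60): chars_in_quartet=2 acc=0x9BC bytes_emitted=6
After char 10 ('l'=37): chars_in_quartet=3 acc=0x26F25 bytes_emitted=6
After char 11 ('6'=58): chars_in_quartet=4 acc=0x9BC97A -> emit 9B C9 7A, reset; bytes_emitted=9
After char 12 ('V'=21): chars_in_quartet=1 acc=0x15 bytes_emitted=9

Answer: 1 0x15 9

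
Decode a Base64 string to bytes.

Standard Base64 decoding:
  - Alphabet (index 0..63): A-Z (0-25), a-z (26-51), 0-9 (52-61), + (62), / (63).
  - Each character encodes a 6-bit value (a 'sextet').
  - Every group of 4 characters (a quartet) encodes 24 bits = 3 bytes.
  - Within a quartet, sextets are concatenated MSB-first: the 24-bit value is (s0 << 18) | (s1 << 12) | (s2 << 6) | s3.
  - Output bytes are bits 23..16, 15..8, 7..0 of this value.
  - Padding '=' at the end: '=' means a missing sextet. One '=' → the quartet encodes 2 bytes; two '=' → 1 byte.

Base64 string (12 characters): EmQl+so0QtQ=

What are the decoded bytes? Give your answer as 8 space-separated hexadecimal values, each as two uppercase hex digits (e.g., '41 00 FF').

After char 0 ('E'=4): chars_in_quartet=1 acc=0x4 bytes_emitted=0
After char 1 ('m'=38): chars_in_quartet=2 acc=0x126 bytes_emitted=0
After char 2 ('Q'=16): chars_in_quartet=3 acc=0x4990 bytes_emitted=0
After char 3 ('l'=37): chars_in_quartet=4 acc=0x126425 -> emit 12 64 25, reset; bytes_emitted=3
After char 4 ('+'=62): chars_in_quartet=1 acc=0x3E bytes_emitted=3
After char 5 ('s'=44): chars_in_quartet=2 acc=0xFAC bytes_emitted=3
After char 6 ('o'=40): chars_in_quartet=3 acc=0x3EB28 bytes_emitted=3
After char 7 ('0'=52): chars_in_quartet=4 acc=0xFACA34 -> emit FA CA 34, reset; bytes_emitted=6
After char 8 ('Q'=16): chars_in_quartet=1 acc=0x10 bytes_emitted=6
After char 9 ('t'=45): chars_in_quartet=2 acc=0x42D bytes_emitted=6
After char 10 ('Q'=16): chars_in_quartet=3 acc=0x10B50 bytes_emitted=6
Padding '=': partial quartet acc=0x10B50 -> emit 42 D4; bytes_emitted=8

Answer: 12 64 25 FA CA 34 42 D4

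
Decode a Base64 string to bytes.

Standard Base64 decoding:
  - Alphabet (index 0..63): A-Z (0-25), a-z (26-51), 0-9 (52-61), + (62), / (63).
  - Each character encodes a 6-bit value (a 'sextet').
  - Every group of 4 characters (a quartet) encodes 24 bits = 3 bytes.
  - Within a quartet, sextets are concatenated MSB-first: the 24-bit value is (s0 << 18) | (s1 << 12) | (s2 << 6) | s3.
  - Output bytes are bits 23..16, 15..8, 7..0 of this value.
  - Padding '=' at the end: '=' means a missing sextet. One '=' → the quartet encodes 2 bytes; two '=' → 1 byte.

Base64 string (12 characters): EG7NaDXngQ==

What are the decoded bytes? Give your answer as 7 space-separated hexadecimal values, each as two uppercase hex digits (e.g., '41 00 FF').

After char 0 ('E'=4): chars_in_quartet=1 acc=0x4 bytes_emitted=0
After char 1 ('G'=6): chars_in_quartet=2 acc=0x106 bytes_emitted=0
After char 2 ('7'=59): chars_in_quartet=3 acc=0x41BB bytes_emitted=0
After char 3 ('N'=13): chars_in_quartet=4 acc=0x106ECD -> emit 10 6E CD, reset; bytes_emitted=3
After char 4 ('a'=26): chars_in_quartet=1 acc=0x1A bytes_emitted=3
After char 5 ('D'=3): chars_in_quartet=2 acc=0x683 bytes_emitted=3
After char 6 ('X'=23): chars_in_quartet=3 acc=0x1A0D7 bytes_emitted=3
After char 7 ('n'=39): chars_in_quartet=4 acc=0x6835E7 -> emit 68 35 E7, reset; bytes_emitted=6
After char 8 ('g'=32): chars_in_quartet=1 acc=0x20 bytes_emitted=6
After char 9 ('Q'=16): chars_in_quartet=2 acc=0x810 bytes_emitted=6
Padding '==': partial quartet acc=0x810 -> emit 81; bytes_emitted=7

Answer: 10 6E CD 68 35 E7 81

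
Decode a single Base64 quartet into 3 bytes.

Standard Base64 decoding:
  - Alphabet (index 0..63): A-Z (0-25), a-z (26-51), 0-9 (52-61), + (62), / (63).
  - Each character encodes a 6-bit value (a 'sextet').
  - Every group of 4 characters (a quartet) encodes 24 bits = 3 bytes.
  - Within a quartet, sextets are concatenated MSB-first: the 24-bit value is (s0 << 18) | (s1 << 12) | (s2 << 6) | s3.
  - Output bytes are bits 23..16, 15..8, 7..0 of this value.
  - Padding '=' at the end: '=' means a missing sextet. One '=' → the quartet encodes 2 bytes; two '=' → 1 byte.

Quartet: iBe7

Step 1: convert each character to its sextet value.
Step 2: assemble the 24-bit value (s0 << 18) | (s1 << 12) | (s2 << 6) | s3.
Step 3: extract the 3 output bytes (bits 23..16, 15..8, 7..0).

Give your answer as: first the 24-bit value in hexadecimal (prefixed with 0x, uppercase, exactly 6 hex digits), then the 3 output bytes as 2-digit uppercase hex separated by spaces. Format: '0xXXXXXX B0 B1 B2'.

Sextets: i=34, B=1, e=30, 7=59
24-bit: (34<<18) | (1<<12) | (30<<6) | 59
      = 0x880000 | 0x001000 | 0x000780 | 0x00003B
      = 0x8817BB
Bytes: (v>>16)&0xFF=88, (v>>8)&0xFF=17, v&0xFF=BB

Answer: 0x8817BB 88 17 BB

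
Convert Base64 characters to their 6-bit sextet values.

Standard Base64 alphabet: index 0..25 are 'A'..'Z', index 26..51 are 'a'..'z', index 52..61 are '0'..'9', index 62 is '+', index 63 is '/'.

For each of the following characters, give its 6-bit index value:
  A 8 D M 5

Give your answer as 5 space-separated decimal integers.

Answer: 0 60 3 12 57

Derivation:
'A': A..Z range, ord('A') − ord('A') = 0
'8': 0..9 range, 52 + ord('8') − ord('0') = 60
'D': A..Z range, ord('D') − ord('A') = 3
'M': A..Z range, ord('M') − ord('A') = 12
'5': 0..9 range, 52 + ord('5') − ord('0') = 57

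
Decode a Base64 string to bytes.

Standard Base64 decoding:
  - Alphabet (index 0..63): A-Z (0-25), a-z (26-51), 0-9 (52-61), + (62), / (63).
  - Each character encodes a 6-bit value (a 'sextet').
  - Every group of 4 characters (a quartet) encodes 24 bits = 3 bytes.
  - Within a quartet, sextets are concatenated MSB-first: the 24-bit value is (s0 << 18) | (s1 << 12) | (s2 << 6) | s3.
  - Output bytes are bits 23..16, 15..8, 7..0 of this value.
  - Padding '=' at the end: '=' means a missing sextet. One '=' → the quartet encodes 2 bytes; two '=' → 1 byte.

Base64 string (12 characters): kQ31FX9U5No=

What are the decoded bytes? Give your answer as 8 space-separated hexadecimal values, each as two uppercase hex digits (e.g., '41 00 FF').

Answer: 91 0D F5 15 7F 54 E4 DA

Derivation:
After char 0 ('k'=36): chars_in_quartet=1 acc=0x24 bytes_emitted=0
After char 1 ('Q'=16): chars_in_quartet=2 acc=0x910 bytes_emitted=0
After char 2 ('3'=55): chars_in_quartet=3 acc=0x24437 bytes_emitted=0
After char 3 ('1'=53): chars_in_quartet=4 acc=0x910DF5 -> emit 91 0D F5, reset; bytes_emitted=3
After char 4 ('F'=5): chars_in_quartet=1 acc=0x5 bytes_emitted=3
After char 5 ('X'=23): chars_in_quartet=2 acc=0x157 bytes_emitted=3
After char 6 ('9'=61): chars_in_quartet=3 acc=0x55FD bytes_emitted=3
After char 7 ('U'=20): chars_in_quartet=4 acc=0x157F54 -> emit 15 7F 54, reset; bytes_emitted=6
After char 8 ('5'=57): chars_in_quartet=1 acc=0x39 bytes_emitted=6
After char 9 ('N'=13): chars_in_quartet=2 acc=0xE4D bytes_emitted=6
After char 10 ('o'=40): chars_in_quartet=3 acc=0x39368 bytes_emitted=6
Padding '=': partial quartet acc=0x39368 -> emit E4 DA; bytes_emitted=8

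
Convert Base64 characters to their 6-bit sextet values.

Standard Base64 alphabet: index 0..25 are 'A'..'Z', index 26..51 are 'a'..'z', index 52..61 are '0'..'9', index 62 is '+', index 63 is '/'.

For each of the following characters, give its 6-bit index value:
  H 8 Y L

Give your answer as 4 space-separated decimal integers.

Answer: 7 60 24 11

Derivation:
'H': A..Z range, ord('H') − ord('A') = 7
'8': 0..9 range, 52 + ord('8') − ord('0') = 60
'Y': A..Z range, ord('Y') − ord('A') = 24
'L': A..Z range, ord('L') − ord('A') = 11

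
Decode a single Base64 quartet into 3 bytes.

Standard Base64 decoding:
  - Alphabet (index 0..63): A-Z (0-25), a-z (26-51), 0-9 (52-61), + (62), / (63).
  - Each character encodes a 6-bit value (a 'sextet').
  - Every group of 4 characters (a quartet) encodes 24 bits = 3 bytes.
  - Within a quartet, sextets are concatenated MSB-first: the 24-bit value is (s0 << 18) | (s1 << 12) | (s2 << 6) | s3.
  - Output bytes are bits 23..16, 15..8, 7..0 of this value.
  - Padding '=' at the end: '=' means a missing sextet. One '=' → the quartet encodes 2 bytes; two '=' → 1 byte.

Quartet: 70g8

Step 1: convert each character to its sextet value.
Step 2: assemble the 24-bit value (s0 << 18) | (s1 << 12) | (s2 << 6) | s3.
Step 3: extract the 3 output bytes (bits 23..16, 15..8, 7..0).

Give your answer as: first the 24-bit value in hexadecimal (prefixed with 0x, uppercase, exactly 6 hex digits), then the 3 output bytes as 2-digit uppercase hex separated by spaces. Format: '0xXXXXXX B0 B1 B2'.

Sextets: 7=59, 0=52, g=32, 8=60
24-bit: (59<<18) | (52<<12) | (32<<6) | 60
      = 0xEC0000 | 0x034000 | 0x000800 | 0x00003C
      = 0xEF483C
Bytes: (v>>16)&0xFF=EF, (v>>8)&0xFF=48, v&0xFF=3C

Answer: 0xEF483C EF 48 3C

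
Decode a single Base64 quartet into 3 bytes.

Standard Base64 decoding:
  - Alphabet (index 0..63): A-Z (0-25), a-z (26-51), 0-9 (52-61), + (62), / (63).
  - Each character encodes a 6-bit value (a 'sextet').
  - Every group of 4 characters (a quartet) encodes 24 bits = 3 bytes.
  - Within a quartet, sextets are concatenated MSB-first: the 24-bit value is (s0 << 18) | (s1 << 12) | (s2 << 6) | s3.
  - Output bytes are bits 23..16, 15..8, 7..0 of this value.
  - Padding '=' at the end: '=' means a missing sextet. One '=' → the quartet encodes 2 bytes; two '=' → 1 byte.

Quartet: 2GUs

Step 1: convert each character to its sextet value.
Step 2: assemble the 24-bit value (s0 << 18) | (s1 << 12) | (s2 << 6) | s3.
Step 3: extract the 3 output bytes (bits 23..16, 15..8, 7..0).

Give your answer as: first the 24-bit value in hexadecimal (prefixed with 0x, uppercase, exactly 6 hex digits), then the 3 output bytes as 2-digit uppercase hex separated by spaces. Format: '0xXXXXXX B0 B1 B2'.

Sextets: 2=54, G=6, U=20, s=44
24-bit: (54<<18) | (6<<12) | (20<<6) | 44
      = 0xD80000 | 0x006000 | 0x000500 | 0x00002C
      = 0xD8652C
Bytes: (v>>16)&0xFF=D8, (v>>8)&0xFF=65, v&0xFF=2C

Answer: 0xD8652C D8 65 2C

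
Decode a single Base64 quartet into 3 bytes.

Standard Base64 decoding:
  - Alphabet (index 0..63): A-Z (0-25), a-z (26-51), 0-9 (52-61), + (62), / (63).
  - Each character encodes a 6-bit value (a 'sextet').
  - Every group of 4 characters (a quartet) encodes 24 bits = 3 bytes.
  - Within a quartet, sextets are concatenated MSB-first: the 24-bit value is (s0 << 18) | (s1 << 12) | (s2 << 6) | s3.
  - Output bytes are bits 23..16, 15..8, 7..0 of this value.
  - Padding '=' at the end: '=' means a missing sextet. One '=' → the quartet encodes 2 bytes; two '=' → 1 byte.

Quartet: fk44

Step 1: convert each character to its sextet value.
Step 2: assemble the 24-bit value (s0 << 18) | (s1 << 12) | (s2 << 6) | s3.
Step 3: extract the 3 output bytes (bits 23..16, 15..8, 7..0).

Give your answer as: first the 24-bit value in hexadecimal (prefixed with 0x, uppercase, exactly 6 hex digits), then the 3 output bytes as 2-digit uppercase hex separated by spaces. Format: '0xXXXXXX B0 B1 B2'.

Answer: 0x7E4E38 7E 4E 38

Derivation:
Sextets: f=31, k=36, 4=56, 4=56
24-bit: (31<<18) | (36<<12) | (56<<6) | 56
      = 0x7C0000 | 0x024000 | 0x000E00 | 0x000038
      = 0x7E4E38
Bytes: (v>>16)&0xFF=7E, (v>>8)&0xFF=4E, v&0xFF=38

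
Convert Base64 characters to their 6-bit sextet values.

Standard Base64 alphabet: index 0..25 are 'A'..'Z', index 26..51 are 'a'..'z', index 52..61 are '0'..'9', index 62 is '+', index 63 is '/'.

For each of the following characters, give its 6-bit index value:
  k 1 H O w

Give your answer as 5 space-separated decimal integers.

'k': a..z range, 26 + ord('k') − ord('a') = 36
'1': 0..9 range, 52 + ord('1') − ord('0') = 53
'H': A..Z range, ord('H') − ord('A') = 7
'O': A..Z range, ord('O') − ord('A') = 14
'w': a..z range, 26 + ord('w') − ord('a') = 48

Answer: 36 53 7 14 48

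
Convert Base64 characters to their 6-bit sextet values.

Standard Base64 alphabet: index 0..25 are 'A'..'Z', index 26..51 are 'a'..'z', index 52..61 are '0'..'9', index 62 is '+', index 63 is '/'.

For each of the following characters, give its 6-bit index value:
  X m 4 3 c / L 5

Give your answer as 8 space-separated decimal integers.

Answer: 23 38 56 55 28 63 11 57

Derivation:
'X': A..Z range, ord('X') − ord('A') = 23
'm': a..z range, 26 + ord('m') − ord('a') = 38
'4': 0..9 range, 52 + ord('4') − ord('0') = 56
'3': 0..9 range, 52 + ord('3') − ord('0') = 55
'c': a..z range, 26 + ord('c') − ord('a') = 28
'/': index 63
'L': A..Z range, ord('L') − ord('A') = 11
'5': 0..9 range, 52 + ord('5') − ord('0') = 57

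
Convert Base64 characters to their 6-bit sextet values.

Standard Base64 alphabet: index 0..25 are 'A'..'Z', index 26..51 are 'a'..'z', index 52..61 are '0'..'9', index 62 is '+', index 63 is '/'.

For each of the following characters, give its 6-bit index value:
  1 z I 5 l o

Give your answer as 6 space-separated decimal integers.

'1': 0..9 range, 52 + ord('1') − ord('0') = 53
'z': a..z range, 26 + ord('z') − ord('a') = 51
'I': A..Z range, ord('I') − ord('A') = 8
'5': 0..9 range, 52 + ord('5') − ord('0') = 57
'l': a..z range, 26 + ord('l') − ord('a') = 37
'o': a..z range, 26 + ord('o') − ord('a') = 40

Answer: 53 51 8 57 37 40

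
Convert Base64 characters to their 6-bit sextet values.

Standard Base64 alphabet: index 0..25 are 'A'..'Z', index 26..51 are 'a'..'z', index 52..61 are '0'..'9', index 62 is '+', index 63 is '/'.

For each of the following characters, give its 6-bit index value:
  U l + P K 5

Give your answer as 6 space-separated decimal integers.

Answer: 20 37 62 15 10 57

Derivation:
'U': A..Z range, ord('U') − ord('A') = 20
'l': a..z range, 26 + ord('l') − ord('a') = 37
'+': index 62
'P': A..Z range, ord('P') − ord('A') = 15
'K': A..Z range, ord('K') − ord('A') = 10
'5': 0..9 range, 52 + ord('5') − ord('0') = 57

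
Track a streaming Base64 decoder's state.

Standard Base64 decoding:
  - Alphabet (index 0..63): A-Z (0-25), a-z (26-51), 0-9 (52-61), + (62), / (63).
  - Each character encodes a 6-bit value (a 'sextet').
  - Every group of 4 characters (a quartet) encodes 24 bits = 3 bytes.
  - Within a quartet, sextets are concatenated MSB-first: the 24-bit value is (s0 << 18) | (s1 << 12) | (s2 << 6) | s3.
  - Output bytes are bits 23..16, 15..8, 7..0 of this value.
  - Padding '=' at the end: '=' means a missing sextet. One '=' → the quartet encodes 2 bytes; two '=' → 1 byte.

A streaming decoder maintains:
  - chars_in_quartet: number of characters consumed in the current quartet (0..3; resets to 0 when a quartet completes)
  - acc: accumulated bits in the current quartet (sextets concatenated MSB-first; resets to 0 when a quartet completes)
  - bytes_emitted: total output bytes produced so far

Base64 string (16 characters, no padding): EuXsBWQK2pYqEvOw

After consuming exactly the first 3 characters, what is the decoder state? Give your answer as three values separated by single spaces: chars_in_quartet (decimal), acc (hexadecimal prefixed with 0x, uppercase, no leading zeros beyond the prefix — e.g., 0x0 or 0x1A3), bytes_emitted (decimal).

Answer: 3 0x4B97 0

Derivation:
After char 0 ('E'=4): chars_in_quartet=1 acc=0x4 bytes_emitted=0
After char 1 ('u'=46): chars_in_quartet=2 acc=0x12E bytes_emitted=0
After char 2 ('X'=23): chars_in_quartet=3 acc=0x4B97 bytes_emitted=0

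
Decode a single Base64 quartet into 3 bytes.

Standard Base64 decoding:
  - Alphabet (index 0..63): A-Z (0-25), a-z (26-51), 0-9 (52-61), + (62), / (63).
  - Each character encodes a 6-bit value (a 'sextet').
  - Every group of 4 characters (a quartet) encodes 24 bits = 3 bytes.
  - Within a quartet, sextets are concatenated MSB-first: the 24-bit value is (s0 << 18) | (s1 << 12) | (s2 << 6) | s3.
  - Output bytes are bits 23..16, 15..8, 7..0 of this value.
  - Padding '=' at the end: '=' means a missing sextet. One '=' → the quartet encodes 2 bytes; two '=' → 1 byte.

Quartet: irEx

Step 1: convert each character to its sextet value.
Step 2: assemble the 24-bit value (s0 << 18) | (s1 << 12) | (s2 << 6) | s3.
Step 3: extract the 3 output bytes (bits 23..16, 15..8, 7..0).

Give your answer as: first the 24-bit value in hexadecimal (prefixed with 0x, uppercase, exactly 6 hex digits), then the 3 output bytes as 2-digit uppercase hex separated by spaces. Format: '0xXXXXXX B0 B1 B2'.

Sextets: i=34, r=43, E=4, x=49
24-bit: (34<<18) | (43<<12) | (4<<6) | 49
      = 0x880000 | 0x02B000 | 0x000100 | 0x000031
      = 0x8AB131
Bytes: (v>>16)&0xFF=8A, (v>>8)&0xFF=B1, v&0xFF=31

Answer: 0x8AB131 8A B1 31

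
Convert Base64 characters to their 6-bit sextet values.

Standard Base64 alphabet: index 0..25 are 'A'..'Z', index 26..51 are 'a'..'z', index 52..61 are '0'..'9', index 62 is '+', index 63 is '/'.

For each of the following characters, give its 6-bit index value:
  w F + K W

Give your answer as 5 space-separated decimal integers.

Answer: 48 5 62 10 22

Derivation:
'w': a..z range, 26 + ord('w') − ord('a') = 48
'F': A..Z range, ord('F') − ord('A') = 5
'+': index 62
'K': A..Z range, ord('K') − ord('A') = 10
'W': A..Z range, ord('W') − ord('A') = 22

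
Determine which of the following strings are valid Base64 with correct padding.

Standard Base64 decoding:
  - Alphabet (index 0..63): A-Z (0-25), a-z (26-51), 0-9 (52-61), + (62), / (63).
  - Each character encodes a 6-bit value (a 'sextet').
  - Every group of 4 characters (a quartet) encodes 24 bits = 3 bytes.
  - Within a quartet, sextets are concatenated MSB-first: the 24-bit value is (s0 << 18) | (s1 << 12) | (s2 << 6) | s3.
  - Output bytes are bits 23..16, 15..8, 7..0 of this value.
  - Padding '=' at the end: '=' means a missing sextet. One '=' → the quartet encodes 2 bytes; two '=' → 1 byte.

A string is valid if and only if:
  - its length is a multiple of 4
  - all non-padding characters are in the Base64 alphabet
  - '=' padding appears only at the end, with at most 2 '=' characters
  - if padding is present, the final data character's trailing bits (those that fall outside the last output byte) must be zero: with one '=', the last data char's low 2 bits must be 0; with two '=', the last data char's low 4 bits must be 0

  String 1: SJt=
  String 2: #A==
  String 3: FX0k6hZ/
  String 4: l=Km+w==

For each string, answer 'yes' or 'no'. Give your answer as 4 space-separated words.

String 1: 'SJt=' → invalid (bad trailing bits)
String 2: '#A==' → invalid (bad char(s): ['#'])
String 3: 'FX0k6hZ/' → valid
String 4: 'l=Km+w==' → invalid (bad char(s): ['=']; '=' in middle)

Answer: no no yes no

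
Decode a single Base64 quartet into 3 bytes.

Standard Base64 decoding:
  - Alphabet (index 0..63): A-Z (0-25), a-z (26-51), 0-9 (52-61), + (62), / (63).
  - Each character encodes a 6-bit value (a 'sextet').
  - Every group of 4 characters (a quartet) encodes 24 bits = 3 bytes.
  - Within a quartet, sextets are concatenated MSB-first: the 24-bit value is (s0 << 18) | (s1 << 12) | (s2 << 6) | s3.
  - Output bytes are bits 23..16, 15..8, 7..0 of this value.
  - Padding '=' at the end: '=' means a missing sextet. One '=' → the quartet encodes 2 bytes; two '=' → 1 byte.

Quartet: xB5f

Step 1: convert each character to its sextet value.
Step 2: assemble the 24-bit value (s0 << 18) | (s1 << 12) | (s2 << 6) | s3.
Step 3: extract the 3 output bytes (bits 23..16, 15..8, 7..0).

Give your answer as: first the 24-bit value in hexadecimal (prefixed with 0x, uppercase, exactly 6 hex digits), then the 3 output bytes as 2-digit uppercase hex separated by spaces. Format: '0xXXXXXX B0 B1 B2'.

Sextets: x=49, B=1, 5=57, f=31
24-bit: (49<<18) | (1<<12) | (57<<6) | 31
      = 0xC40000 | 0x001000 | 0x000E40 | 0x00001F
      = 0xC41E5F
Bytes: (v>>16)&0xFF=C4, (v>>8)&0xFF=1E, v&0xFF=5F

Answer: 0xC41E5F C4 1E 5F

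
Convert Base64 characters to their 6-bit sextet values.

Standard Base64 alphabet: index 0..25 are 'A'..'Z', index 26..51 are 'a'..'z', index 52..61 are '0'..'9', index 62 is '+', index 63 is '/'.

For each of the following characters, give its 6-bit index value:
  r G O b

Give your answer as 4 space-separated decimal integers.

'r': a..z range, 26 + ord('r') − ord('a') = 43
'G': A..Z range, ord('G') − ord('A') = 6
'O': A..Z range, ord('O') − ord('A') = 14
'b': a..z range, 26 + ord('b') − ord('a') = 27

Answer: 43 6 14 27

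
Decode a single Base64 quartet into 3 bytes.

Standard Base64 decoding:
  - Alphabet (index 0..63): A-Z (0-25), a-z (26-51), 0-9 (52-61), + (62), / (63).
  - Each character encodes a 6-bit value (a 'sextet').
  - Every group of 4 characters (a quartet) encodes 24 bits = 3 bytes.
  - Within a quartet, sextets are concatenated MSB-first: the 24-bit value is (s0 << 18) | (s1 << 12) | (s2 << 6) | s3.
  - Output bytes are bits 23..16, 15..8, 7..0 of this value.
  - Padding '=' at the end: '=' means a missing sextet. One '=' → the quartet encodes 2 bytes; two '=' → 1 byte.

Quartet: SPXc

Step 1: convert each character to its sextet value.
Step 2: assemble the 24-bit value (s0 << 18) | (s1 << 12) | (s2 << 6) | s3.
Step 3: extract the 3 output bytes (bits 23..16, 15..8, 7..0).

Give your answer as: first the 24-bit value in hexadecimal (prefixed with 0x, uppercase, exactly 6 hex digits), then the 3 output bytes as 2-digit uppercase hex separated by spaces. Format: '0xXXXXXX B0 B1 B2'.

Sextets: S=18, P=15, X=23, c=28
24-bit: (18<<18) | (15<<12) | (23<<6) | 28
      = 0x480000 | 0x00F000 | 0x0005C0 | 0x00001C
      = 0x48F5DC
Bytes: (v>>16)&0xFF=48, (v>>8)&0xFF=F5, v&0xFF=DC

Answer: 0x48F5DC 48 F5 DC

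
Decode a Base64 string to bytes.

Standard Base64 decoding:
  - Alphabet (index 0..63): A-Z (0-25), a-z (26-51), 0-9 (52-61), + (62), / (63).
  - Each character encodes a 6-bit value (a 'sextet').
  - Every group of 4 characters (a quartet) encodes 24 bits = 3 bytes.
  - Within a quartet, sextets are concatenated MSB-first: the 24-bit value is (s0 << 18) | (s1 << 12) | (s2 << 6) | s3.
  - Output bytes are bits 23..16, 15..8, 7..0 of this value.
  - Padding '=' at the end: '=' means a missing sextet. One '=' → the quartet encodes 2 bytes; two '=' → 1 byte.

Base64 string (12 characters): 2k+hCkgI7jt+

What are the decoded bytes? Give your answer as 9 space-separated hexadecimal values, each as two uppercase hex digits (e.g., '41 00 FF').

Answer: DA 4F A1 0A 48 08 EE 3B 7E

Derivation:
After char 0 ('2'=54): chars_in_quartet=1 acc=0x36 bytes_emitted=0
After char 1 ('k'=36): chars_in_quartet=2 acc=0xDA4 bytes_emitted=0
After char 2 ('+'=62): chars_in_quartet=3 acc=0x3693E bytes_emitted=0
After char 3 ('h'=33): chars_in_quartet=4 acc=0xDA4FA1 -> emit DA 4F A1, reset; bytes_emitted=3
After char 4 ('C'=2): chars_in_quartet=1 acc=0x2 bytes_emitted=3
After char 5 ('k'=36): chars_in_quartet=2 acc=0xA4 bytes_emitted=3
After char 6 ('g'=32): chars_in_quartet=3 acc=0x2920 bytes_emitted=3
After char 7 ('I'=8): chars_in_quartet=4 acc=0xA4808 -> emit 0A 48 08, reset; bytes_emitted=6
After char 8 ('7'=59): chars_in_quartet=1 acc=0x3B bytes_emitted=6
After char 9 ('j'=35): chars_in_quartet=2 acc=0xEE3 bytes_emitted=6
After char 10 ('t'=45): chars_in_quartet=3 acc=0x3B8ED bytes_emitted=6
After char 11 ('+'=62): chars_in_quartet=4 acc=0xEE3B7E -> emit EE 3B 7E, reset; bytes_emitted=9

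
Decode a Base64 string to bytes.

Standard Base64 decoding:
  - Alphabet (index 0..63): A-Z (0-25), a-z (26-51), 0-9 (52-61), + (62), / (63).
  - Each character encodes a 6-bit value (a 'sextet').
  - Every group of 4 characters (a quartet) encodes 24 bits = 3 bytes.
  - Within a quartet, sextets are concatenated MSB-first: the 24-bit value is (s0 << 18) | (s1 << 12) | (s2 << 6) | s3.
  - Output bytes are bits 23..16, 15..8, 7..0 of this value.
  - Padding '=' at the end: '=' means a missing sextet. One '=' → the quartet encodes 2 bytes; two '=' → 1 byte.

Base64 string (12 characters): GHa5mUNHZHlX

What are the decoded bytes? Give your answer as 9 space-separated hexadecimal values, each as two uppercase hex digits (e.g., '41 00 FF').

After char 0 ('G'=6): chars_in_quartet=1 acc=0x6 bytes_emitted=0
After char 1 ('H'=7): chars_in_quartet=2 acc=0x187 bytes_emitted=0
After char 2 ('a'=26): chars_in_quartet=3 acc=0x61DA bytes_emitted=0
After char 3 ('5'=57): chars_in_quartet=4 acc=0x1876B9 -> emit 18 76 B9, reset; bytes_emitted=3
After char 4 ('m'=38): chars_in_quartet=1 acc=0x26 bytes_emitted=3
After char 5 ('U'=20): chars_in_quartet=2 acc=0x994 bytes_emitted=3
After char 6 ('N'=13): chars_in_quartet=3 acc=0x2650D bytes_emitted=3
After char 7 ('H'=7): chars_in_quartet=4 acc=0x994347 -> emit 99 43 47, reset; bytes_emitted=6
After char 8 ('Z'=25): chars_in_quartet=1 acc=0x19 bytes_emitted=6
After char 9 ('H'=7): chars_in_quartet=2 acc=0x647 bytes_emitted=6
After char 10 ('l'=37): chars_in_quartet=3 acc=0x191E5 bytes_emitted=6
After char 11 ('X'=23): chars_in_quartet=4 acc=0x647957 -> emit 64 79 57, reset; bytes_emitted=9

Answer: 18 76 B9 99 43 47 64 79 57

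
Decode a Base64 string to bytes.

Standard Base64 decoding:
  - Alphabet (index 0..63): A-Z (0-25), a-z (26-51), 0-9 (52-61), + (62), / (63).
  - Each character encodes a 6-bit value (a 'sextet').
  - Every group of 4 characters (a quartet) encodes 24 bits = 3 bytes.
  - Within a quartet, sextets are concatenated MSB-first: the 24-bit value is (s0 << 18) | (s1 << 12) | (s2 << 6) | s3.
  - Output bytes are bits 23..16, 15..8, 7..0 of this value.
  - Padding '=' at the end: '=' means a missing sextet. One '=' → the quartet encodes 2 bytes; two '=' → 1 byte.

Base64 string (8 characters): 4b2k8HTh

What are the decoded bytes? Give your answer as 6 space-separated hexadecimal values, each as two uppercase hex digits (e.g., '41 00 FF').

Answer: E1 BD A4 F0 74 E1

Derivation:
After char 0 ('4'=56): chars_in_quartet=1 acc=0x38 bytes_emitted=0
After char 1 ('b'=27): chars_in_quartet=2 acc=0xE1B bytes_emitted=0
After char 2 ('2'=54): chars_in_quartet=3 acc=0x386F6 bytes_emitted=0
After char 3 ('k'=36): chars_in_quartet=4 acc=0xE1BDA4 -> emit E1 BD A4, reset; bytes_emitted=3
After char 4 ('8'=60): chars_in_quartet=1 acc=0x3C bytes_emitted=3
After char 5 ('H'=7): chars_in_quartet=2 acc=0xF07 bytes_emitted=3
After char 6 ('T'=19): chars_in_quartet=3 acc=0x3C1D3 bytes_emitted=3
After char 7 ('h'=33): chars_in_quartet=4 acc=0xF074E1 -> emit F0 74 E1, reset; bytes_emitted=6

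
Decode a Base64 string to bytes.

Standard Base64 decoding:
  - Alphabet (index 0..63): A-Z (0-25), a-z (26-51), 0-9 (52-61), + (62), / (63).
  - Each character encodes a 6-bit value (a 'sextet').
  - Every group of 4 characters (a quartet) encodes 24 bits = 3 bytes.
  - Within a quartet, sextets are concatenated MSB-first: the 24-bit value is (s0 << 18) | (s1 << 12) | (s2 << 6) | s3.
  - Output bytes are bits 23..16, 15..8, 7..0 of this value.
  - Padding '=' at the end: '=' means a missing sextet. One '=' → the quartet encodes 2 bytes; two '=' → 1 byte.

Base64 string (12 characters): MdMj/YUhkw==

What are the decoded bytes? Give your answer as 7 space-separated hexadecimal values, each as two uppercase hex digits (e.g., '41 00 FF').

Answer: 31 D3 23 FD 85 21 93

Derivation:
After char 0 ('M'=12): chars_in_quartet=1 acc=0xC bytes_emitted=0
After char 1 ('d'=29): chars_in_quartet=2 acc=0x31D bytes_emitted=0
After char 2 ('M'=12): chars_in_quartet=3 acc=0xC74C bytes_emitted=0
After char 3 ('j'=35): chars_in_quartet=4 acc=0x31D323 -> emit 31 D3 23, reset; bytes_emitted=3
After char 4 ('/'=63): chars_in_quartet=1 acc=0x3F bytes_emitted=3
After char 5 ('Y'=24): chars_in_quartet=2 acc=0xFD8 bytes_emitted=3
After char 6 ('U'=20): chars_in_quartet=3 acc=0x3F614 bytes_emitted=3
After char 7 ('h'=33): chars_in_quartet=4 acc=0xFD8521 -> emit FD 85 21, reset; bytes_emitted=6
After char 8 ('k'=36): chars_in_quartet=1 acc=0x24 bytes_emitted=6
After char 9 ('w'=48): chars_in_quartet=2 acc=0x930 bytes_emitted=6
Padding '==': partial quartet acc=0x930 -> emit 93; bytes_emitted=7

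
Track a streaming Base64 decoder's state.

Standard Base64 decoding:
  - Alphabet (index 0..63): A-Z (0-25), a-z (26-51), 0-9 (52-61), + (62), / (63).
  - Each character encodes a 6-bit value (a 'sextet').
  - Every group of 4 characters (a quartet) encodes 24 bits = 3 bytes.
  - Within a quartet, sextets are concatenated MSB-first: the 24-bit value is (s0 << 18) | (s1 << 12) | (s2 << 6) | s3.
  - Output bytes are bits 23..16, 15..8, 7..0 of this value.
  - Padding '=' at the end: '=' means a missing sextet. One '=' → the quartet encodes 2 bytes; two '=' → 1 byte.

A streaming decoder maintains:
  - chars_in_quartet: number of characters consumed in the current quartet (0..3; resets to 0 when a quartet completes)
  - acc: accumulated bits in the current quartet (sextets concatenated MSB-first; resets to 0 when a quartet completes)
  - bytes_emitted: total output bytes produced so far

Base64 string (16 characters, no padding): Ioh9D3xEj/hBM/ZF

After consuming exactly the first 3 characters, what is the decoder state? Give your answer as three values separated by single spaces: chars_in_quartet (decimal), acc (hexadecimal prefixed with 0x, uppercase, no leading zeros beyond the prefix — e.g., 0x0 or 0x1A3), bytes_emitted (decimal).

After char 0 ('I'=8): chars_in_quartet=1 acc=0x8 bytes_emitted=0
After char 1 ('o'=40): chars_in_quartet=2 acc=0x228 bytes_emitted=0
After char 2 ('h'=33): chars_in_quartet=3 acc=0x8A21 bytes_emitted=0

Answer: 3 0x8A21 0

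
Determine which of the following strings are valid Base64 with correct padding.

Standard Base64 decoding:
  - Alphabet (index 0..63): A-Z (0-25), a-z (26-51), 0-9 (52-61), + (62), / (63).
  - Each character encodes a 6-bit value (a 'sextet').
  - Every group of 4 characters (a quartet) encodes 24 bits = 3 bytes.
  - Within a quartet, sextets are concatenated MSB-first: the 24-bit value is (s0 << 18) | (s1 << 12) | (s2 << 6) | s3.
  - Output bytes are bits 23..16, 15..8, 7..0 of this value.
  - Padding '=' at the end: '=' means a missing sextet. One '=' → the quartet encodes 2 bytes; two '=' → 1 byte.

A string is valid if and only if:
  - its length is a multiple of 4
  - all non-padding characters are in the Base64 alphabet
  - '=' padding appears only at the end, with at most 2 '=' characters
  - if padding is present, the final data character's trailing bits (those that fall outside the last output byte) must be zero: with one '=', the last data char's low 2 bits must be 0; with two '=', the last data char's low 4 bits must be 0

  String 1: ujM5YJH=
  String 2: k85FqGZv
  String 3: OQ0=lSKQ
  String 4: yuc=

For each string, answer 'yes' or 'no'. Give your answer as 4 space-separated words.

String 1: 'ujM5YJH=' → invalid (bad trailing bits)
String 2: 'k85FqGZv' → valid
String 3: 'OQ0=lSKQ' → invalid (bad char(s): ['=']; '=' in middle)
String 4: 'yuc=' → valid

Answer: no yes no yes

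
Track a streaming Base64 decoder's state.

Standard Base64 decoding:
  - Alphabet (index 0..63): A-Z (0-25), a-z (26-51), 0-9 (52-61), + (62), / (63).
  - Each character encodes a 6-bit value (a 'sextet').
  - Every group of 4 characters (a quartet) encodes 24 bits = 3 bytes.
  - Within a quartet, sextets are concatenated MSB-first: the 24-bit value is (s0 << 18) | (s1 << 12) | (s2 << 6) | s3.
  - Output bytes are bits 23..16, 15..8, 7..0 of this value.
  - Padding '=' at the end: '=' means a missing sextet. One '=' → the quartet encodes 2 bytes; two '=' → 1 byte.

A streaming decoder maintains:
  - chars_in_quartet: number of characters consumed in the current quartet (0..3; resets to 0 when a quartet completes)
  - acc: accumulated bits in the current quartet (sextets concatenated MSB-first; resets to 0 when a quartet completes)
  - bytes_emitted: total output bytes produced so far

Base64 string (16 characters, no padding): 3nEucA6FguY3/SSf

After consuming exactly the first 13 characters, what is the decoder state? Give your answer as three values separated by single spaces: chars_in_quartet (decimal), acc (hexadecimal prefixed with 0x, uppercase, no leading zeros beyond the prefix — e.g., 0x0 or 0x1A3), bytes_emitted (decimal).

After char 0 ('3'=55): chars_in_quartet=1 acc=0x37 bytes_emitted=0
After char 1 ('n'=39): chars_in_quartet=2 acc=0xDE7 bytes_emitted=0
After char 2 ('E'=4): chars_in_quartet=3 acc=0x379C4 bytes_emitted=0
After char 3 ('u'=46): chars_in_quartet=4 acc=0xDE712E -> emit DE 71 2E, reset; bytes_emitted=3
After char 4 ('c'=28): chars_in_quartet=1 acc=0x1C bytes_emitted=3
After char 5 ('A'=0): chars_in_quartet=2 acc=0x700 bytes_emitted=3
After char 6 ('6'=58): chars_in_quartet=3 acc=0x1C03A bytes_emitted=3
After char 7 ('F'=5): chars_in_quartet=4 acc=0x700E85 -> emit 70 0E 85, reset; bytes_emitted=6
After char 8 ('g'=32): chars_in_quartet=1 acc=0x20 bytes_emitted=6
After char 9 ('u'=46): chars_in_quartet=2 acc=0x82E bytes_emitted=6
After char 10 ('Y'=24): chars_in_quartet=3 acc=0x20B98 bytes_emitted=6
After char 11 ('3'=55): chars_in_quartet=4 acc=0x82E637 -> emit 82 E6 37, reset; bytes_emitted=9
After char 12 ('/'=63): chars_in_quartet=1 acc=0x3F bytes_emitted=9

Answer: 1 0x3F 9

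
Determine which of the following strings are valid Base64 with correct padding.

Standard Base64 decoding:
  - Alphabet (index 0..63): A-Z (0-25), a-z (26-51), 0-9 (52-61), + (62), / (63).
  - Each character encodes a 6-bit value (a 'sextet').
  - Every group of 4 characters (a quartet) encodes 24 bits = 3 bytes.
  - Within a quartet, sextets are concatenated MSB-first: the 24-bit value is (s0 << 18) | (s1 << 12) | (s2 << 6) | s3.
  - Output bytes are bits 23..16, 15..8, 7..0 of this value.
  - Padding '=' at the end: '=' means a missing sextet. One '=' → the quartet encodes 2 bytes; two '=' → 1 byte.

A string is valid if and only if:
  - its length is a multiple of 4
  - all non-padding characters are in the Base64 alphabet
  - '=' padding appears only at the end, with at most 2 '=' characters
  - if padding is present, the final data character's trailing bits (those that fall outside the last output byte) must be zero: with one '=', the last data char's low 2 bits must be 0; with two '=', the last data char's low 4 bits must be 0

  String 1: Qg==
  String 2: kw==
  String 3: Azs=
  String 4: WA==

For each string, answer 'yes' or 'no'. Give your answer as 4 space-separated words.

Answer: yes yes yes yes

Derivation:
String 1: 'Qg==' → valid
String 2: 'kw==' → valid
String 3: 'Azs=' → valid
String 4: 'WA==' → valid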